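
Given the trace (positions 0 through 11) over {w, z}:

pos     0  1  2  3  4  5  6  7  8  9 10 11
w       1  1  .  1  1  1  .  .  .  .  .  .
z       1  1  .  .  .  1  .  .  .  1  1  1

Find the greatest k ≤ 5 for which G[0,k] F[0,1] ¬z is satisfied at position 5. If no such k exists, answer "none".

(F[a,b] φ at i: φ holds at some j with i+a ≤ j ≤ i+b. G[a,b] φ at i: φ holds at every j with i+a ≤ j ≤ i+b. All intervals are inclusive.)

F[0,1] ¬z must hold from j=5 onward; find where it first fails.
  j=5: holds
  j=6: holds
  j=7: holds
  j=8: holds
  j=9: fails
Holds on [5,8], so largest k = 3.

3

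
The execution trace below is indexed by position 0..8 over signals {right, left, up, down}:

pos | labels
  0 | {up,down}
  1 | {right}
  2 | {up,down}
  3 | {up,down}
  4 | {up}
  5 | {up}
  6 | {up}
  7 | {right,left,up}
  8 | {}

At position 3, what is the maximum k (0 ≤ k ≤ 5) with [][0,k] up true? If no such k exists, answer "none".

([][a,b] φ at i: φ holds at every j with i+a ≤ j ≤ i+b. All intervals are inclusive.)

4

up must hold from j=3 onward; find where it first fails.
  j=3: holds
  j=4: holds
  j=5: holds
  j=6: holds
  j=7: holds
  j=8: fails
Holds on [3,7], so largest k = 4.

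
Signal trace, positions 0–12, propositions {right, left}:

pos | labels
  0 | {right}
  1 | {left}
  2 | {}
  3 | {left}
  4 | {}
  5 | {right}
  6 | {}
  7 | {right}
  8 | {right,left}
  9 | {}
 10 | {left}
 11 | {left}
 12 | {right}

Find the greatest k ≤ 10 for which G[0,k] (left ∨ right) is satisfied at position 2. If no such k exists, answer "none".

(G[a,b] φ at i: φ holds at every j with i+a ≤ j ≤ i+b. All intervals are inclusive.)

none

(left ∨ right) must hold from j=2 onward; find where it first fails.
  j=2: fails → no k works.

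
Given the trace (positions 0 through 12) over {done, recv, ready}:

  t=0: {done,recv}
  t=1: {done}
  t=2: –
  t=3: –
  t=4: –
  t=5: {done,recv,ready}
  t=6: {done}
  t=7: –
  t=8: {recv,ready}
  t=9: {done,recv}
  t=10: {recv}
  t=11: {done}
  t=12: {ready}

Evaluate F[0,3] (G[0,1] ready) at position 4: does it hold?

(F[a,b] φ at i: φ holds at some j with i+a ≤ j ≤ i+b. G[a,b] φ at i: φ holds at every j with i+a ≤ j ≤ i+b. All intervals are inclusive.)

Check G[0,1] ready at each j in [4,7]:
  j=4: fails at 4
  j=5: fails at 6
  j=6: fails at 6
  j=7: fails at 7
No position in the window satisfies it → formula fails.

False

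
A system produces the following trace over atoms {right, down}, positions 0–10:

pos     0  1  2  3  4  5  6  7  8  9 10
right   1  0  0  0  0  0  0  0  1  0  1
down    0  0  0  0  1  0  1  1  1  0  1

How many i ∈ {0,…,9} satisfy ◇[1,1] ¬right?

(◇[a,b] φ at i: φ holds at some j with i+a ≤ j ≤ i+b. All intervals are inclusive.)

8

Evaluate at each i in [0,9]:
  i=0: ✓ (witness j=1)
  i=1: ✓ (witness j=2)
  i=2: ✓ (witness j=3)
  i=3: ✓ (witness j=4)
  i=4: ✓ (witness j=5)
  i=5: ✓ (witness j=6)
  i=6: ✓ (witness j=7)
  i=7: ✗ (none in [8,8])
  i=8: ✓ (witness j=9)
  i=9: ✗ (none in [10,10])
Positions where it holds: {0, 1, 2, 3, 4, 5, 6, 8} → 8.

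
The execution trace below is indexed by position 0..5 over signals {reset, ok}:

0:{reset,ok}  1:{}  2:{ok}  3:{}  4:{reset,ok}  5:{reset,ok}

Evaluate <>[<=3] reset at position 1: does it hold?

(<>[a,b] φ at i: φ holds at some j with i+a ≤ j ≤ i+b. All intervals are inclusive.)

Yes

Check reset at each j in [1,4]:
  j=1: false
  j=2: false
  j=3: false
  j=4: true
Found at j=4 → formula holds.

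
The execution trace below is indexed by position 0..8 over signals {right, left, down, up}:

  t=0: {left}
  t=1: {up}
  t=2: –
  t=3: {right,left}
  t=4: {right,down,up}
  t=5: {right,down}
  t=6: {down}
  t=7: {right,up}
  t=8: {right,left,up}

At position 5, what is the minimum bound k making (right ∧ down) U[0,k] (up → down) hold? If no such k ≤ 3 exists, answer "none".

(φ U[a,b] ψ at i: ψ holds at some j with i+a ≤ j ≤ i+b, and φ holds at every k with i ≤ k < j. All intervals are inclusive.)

0

Need earliest j ≥ 5 with (up → down), and (right ∧ down) at every k in [5,j-1].
  j=5: rhs holds (empty prefix). k = 0.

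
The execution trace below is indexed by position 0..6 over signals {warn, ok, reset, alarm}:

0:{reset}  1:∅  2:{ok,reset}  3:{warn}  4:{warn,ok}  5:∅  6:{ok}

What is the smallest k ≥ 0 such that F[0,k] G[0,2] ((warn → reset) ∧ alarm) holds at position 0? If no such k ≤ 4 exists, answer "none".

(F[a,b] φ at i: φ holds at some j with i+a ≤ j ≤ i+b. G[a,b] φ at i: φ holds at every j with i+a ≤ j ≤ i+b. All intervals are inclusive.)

Scan j = 0,1,… for G[0,2] ((warn → reset) ∧ alarm):
  j=0: fails
  j=1: fails
  j=2: fails
  j=3: fails
  j=4: fails
No j in [0,4] satisfies it → none.

none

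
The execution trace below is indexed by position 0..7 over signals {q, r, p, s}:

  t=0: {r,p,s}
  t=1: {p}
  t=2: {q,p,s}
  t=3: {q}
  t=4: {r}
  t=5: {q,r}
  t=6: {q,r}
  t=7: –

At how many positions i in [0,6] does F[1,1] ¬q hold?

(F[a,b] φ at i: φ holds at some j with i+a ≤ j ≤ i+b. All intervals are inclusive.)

3

Evaluate at each i in [0,6]:
  i=0: ✓ (witness j=1)
  i=1: ✗ (none in [2,2])
  i=2: ✗ (none in [3,3])
  i=3: ✓ (witness j=4)
  i=4: ✗ (none in [5,5])
  i=5: ✗ (none in [6,6])
  i=6: ✓ (witness j=7)
Positions where it holds: {0, 3, 6} → 3.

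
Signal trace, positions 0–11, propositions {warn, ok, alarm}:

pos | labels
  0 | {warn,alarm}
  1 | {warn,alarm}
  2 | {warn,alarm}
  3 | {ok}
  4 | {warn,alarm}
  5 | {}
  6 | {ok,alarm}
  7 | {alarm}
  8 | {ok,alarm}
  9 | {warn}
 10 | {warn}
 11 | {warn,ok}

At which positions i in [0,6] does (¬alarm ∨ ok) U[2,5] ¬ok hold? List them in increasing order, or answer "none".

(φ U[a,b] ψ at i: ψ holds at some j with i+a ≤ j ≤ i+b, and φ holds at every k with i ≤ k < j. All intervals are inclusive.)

5

Evaluate at each i in [0,6]:
  i=0: ✗ (lhs fails at k=0 before rhs at j=2)
  i=1: ✗ (lhs fails at k=1 before rhs at j=4)
  i=2: ✗ (lhs fails at k=2 before rhs at j=4)
  i=3: ✗ (lhs fails at k=4 before rhs at j=5)
  i=4: ✗ (lhs fails at k=4 before rhs at j=7)
  i=5: ✓ (rhs at j=7; lhs holds on [5,6])
  i=6: ✗ (lhs fails at k=7 before rhs at j=9)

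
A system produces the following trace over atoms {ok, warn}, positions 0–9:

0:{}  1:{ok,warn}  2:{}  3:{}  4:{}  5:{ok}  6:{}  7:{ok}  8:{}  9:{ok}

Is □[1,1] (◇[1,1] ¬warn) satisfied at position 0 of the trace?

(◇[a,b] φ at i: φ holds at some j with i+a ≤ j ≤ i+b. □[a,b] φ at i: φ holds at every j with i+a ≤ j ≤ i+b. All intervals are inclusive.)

True

Check ◇[1,1] ¬warn at every j in [1,1]:
  j=1: holds (witness at 2)
All positions satisfy it → formula holds.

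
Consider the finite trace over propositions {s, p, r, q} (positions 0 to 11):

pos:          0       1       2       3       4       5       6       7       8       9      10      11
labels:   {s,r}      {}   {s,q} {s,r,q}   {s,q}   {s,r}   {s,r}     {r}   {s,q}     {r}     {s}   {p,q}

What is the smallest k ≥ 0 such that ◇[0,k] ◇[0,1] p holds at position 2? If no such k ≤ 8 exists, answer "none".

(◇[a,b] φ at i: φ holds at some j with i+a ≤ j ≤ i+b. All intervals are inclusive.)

Scan j = 2,3,… for ◇[0,1] p:
  j=2: fails
  j=3: fails
  j=4: fails
  j=5: fails
  j=6: fails
  j=7: fails
  j=8: fails
  j=9: fails
  j=10: holds
First hit at j=10, so smallest k = 10-2 = 8.

8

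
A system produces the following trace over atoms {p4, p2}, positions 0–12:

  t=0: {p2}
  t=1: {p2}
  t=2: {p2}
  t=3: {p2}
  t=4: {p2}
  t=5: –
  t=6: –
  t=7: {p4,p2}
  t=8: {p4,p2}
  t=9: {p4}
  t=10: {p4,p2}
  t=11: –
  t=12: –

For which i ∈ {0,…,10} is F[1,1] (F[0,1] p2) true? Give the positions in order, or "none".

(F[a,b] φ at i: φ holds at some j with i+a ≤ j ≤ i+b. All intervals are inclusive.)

Evaluate at each i in [0,10]:
  i=0: ✓ (witness j=1)
  i=1: ✓ (witness j=2)
  i=2: ✓ (witness j=3)
  i=3: ✓ (witness j=4)
  i=4: ✗ (none in [5,5])
  i=5: ✓ (witness j=6)
  i=6: ✓ (witness j=7)
  i=7: ✓ (witness j=8)
  i=8: ✓ (witness j=9)
  i=9: ✓ (witness j=10)
  i=10: ✗ (none in [11,11])

0, 1, 2, 3, 5, 6, 7, 8, 9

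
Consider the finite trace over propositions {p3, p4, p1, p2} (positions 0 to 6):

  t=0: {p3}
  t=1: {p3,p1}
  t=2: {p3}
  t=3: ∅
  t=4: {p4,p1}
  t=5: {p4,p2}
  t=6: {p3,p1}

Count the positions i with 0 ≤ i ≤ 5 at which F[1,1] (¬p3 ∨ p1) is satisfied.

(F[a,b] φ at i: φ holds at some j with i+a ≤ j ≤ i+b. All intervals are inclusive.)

5

Evaluate at each i in [0,5]:
  i=0: ✓ (witness j=1)
  i=1: ✗ (none in [2,2])
  i=2: ✓ (witness j=3)
  i=3: ✓ (witness j=4)
  i=4: ✓ (witness j=5)
  i=5: ✓ (witness j=6)
Positions where it holds: {0, 2, 3, 4, 5} → 5.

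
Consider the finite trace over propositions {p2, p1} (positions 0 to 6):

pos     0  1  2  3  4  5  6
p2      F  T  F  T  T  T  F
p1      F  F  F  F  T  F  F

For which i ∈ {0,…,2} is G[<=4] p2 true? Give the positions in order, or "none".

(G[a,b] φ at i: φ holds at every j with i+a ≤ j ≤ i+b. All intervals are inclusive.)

Evaluate at each i in [0,2]:
  i=0: ✗ (fails at j=0)
  i=1: ✗ (fails at j=2)
  i=2: ✗ (fails at j=2)

none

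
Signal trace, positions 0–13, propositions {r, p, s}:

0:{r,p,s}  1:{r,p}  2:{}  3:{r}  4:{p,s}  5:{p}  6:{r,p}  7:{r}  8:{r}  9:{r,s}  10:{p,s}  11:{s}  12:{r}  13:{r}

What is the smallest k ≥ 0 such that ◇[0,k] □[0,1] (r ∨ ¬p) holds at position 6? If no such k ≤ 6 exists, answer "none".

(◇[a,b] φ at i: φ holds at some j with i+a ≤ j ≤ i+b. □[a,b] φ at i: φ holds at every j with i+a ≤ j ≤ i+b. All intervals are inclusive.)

Scan j = 6,7,… for □[0,1] (r ∨ ¬p):
  j=6: holds
First hit at j=6, so smallest k = 6-6 = 0.

0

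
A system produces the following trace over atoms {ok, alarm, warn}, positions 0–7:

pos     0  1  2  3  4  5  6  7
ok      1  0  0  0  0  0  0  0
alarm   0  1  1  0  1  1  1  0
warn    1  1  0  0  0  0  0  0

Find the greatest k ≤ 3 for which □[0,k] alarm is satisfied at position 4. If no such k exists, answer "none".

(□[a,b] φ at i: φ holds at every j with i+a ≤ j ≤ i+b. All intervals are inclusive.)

alarm must hold from j=4 onward; find where it first fails.
  j=4: holds
  j=5: holds
  j=6: holds
  j=7: fails
Holds on [4,6], so largest k = 2.

2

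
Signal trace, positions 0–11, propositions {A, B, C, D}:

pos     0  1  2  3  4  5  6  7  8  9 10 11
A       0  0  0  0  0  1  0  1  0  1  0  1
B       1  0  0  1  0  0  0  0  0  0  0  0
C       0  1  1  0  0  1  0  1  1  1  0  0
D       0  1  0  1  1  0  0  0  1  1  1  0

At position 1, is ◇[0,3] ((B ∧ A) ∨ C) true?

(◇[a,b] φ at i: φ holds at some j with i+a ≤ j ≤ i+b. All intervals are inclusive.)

Yes

Check ((B ∧ A) ∨ C) at each j in [1,4]:
  j=1: true
  j=2: true
  j=3: false
  j=4: false
Found at j=1 → formula holds.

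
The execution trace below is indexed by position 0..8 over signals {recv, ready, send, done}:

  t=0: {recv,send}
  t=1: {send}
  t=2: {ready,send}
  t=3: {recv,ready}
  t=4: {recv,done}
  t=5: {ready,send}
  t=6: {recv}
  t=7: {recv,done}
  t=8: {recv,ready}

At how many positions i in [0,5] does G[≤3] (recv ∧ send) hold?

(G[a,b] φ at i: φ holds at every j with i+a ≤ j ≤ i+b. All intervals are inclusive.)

0

Evaluate at each i in [0,5]:
  i=0: ✗ (fails at j=1)
  i=1: ✗ (fails at j=1)
  i=2: ✗ (fails at j=2)
  i=3: ✗ (fails at j=3)
  i=4: ✗ (fails at j=4)
  i=5: ✗ (fails at j=5)
Positions where it holds: {} → 0.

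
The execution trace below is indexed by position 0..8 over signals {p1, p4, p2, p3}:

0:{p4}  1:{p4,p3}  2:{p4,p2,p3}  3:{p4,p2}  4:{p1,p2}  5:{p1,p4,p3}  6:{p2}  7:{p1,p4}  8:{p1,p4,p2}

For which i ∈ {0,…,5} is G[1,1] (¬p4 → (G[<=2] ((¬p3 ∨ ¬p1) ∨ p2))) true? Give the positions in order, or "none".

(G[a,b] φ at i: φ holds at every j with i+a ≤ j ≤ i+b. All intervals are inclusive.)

0, 1, 2, 4, 5

Evaluate at each i in [0,5]:
  i=0: ✓ (all of [1,1])
  i=1: ✓ (all of [2,2])
  i=2: ✓ (all of [3,3])
  i=3: ✗ (fails at j=4)
  i=4: ✓ (all of [5,5])
  i=5: ✓ (all of [6,6])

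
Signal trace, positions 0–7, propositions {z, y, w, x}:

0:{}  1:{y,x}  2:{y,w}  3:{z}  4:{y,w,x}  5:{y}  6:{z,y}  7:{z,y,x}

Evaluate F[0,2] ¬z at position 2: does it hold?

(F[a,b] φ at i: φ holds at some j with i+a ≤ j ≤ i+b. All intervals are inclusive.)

Check ¬z at each j in [2,4]:
  j=2: true
  j=3: false
  j=4: true
Found at j=2 → formula holds.

Holds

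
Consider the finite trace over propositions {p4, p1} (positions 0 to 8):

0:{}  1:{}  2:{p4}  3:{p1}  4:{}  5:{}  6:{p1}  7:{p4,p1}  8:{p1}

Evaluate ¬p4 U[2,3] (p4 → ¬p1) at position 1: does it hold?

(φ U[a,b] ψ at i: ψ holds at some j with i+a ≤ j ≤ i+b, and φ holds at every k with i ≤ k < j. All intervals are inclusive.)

No

Need some j in [3,4] with (p4 → ¬p1), and ¬p4 at every k in [1,j-1].
  j=3: (p4 → ¬p1) holds, but ¬p4 fails at k=2 → not this j.
  j=4: (p4 → ¬p1) holds, but ¬p4 fails at k=2 → not this j.
No j in the window works → until fails.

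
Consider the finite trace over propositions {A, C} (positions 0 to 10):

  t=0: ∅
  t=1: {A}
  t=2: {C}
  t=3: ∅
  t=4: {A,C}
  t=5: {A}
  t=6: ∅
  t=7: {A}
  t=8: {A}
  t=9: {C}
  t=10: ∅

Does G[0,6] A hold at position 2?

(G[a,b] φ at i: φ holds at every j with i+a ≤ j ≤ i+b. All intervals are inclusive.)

Check A at every j in [2,8]:
  j=2: false
  j=3: false
  j=4: true
  j=5: true
  j=6: false
  j=7: true
  j=8: true
Fails at j=2 → formula fails.

Does not hold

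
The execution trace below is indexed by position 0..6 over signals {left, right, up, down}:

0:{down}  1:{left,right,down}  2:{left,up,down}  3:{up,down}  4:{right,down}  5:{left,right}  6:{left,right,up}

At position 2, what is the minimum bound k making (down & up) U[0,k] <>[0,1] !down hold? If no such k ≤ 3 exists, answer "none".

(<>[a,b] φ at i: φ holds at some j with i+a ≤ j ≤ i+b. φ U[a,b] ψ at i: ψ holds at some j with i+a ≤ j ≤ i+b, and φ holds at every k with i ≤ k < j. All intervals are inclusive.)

Need earliest j ≥ 2 with <>[0,1] !down, and (down & up) at every k in [2,j-1].
  j=2: rhs fails.
  j=3: rhs fails.
  j=4: rhs holds; lhs holds on [2,3]. k = 2.

2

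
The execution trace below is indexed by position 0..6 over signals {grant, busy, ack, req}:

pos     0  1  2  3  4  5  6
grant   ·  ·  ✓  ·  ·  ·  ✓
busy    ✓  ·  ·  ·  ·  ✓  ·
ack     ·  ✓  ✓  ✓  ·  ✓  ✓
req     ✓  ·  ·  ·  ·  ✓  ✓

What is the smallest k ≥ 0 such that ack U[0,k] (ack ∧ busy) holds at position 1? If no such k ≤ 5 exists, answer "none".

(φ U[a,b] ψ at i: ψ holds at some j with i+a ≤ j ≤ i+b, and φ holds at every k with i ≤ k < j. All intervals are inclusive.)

Need earliest j ≥ 1 with (ack ∧ busy), and ack at every k in [1,j-1].
  j=1: rhs fails.
  j=2: rhs fails.
  j=3: rhs fails.
  j=4: rhs fails.
  j=5: rhs holds but lhs fails at k=4.
  j=6: rhs fails.
No witness within the range → none.

none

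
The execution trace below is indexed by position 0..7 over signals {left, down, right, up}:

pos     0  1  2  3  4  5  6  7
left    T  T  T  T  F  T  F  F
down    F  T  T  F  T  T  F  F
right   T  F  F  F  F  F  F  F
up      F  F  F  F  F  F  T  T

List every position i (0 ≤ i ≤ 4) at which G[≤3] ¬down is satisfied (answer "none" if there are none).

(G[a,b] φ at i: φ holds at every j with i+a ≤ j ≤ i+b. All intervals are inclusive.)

Evaluate at each i in [0,4]:
  i=0: ✗ (fails at j=1)
  i=1: ✗ (fails at j=1)
  i=2: ✗ (fails at j=2)
  i=3: ✗ (fails at j=4)
  i=4: ✗ (fails at j=4)

none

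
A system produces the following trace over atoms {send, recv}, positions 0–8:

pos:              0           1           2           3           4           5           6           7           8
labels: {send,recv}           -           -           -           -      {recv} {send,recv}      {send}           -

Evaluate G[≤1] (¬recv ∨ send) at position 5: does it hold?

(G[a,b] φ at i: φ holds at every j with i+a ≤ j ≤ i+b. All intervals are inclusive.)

No

Check (¬recv ∨ send) at every j in [5,6]:
  j=5: false
  j=6: true
Fails at j=5 → formula fails.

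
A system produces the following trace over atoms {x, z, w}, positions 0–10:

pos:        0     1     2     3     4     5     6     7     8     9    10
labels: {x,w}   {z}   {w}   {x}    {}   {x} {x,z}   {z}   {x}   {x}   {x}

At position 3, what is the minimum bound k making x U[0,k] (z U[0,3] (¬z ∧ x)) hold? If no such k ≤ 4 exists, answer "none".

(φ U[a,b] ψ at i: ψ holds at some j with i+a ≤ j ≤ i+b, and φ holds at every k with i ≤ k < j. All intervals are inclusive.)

Need earliest j ≥ 3 with (z U[0,3] (¬z ∧ x)), and x at every k in [3,j-1].
  j=3: rhs holds (empty prefix). k = 0.

0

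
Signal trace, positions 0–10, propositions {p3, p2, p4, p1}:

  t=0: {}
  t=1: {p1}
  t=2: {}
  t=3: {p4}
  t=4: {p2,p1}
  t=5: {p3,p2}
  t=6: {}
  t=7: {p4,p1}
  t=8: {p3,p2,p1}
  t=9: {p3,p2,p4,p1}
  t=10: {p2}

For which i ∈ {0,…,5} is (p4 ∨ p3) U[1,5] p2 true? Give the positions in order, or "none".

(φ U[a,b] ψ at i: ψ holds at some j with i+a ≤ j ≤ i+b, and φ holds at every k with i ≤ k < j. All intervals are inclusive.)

3

Evaluate at each i in [0,5]:
  i=0: ✗ (lhs fails at k=0 before rhs at j=4)
  i=1: ✗ (lhs fails at k=1 before rhs at j=4)
  i=2: ✗ (lhs fails at k=2 before rhs at j=4)
  i=3: ✓ (rhs at j=4; lhs holds on [3,3])
  i=4: ✗ (lhs fails at k=4 before rhs at j=5)
  i=5: ✗ (lhs fails at k=6 before rhs at j=8)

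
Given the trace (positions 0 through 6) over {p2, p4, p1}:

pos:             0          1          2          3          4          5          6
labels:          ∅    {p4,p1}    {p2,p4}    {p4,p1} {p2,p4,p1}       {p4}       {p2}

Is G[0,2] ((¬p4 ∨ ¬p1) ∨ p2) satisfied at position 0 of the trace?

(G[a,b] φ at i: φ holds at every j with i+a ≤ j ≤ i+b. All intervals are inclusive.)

No

Check ((¬p4 ∨ ¬p1) ∨ p2) at every j in [0,2]:
  j=0: true
  j=1: false
  j=2: true
Fails at j=1 → formula fails.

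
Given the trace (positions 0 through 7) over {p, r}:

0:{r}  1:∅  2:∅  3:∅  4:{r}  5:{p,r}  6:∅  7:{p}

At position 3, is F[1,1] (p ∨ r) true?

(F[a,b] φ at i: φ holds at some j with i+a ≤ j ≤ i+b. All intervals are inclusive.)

Check (p ∨ r) at each j in [4,4]:
  j=4: true
Found at j=4 → formula holds.

Yes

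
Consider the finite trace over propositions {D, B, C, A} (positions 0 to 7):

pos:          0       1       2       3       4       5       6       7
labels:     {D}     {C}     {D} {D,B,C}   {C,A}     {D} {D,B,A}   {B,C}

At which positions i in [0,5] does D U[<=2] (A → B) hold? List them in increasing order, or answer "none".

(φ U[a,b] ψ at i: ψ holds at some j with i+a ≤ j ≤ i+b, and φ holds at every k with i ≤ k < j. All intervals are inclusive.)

0, 1, 2, 3, 5

Evaluate at each i in [0,5]:
  i=0: ✓ (rhs at j=0)
  i=1: ✓ (rhs at j=1)
  i=2: ✓ (rhs at j=2)
  i=3: ✓ (rhs at j=3)
  i=4: ✗ (lhs fails at k=4 before rhs at j=5)
  i=5: ✓ (rhs at j=5)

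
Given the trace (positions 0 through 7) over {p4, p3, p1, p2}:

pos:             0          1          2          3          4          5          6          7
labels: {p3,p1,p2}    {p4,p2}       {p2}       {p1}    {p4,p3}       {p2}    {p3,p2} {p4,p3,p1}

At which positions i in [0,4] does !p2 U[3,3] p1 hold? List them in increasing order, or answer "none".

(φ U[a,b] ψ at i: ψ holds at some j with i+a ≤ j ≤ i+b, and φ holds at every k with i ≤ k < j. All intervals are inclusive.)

Evaluate at each i in [0,4]:
  i=0: ✗ (lhs fails at k=0 before rhs at j=3)
  i=1: ✗ (no rhs in [4,4])
  i=2: ✗ (no rhs in [5,5])
  i=3: ✗ (no rhs in [6,6])
  i=4: ✗ (lhs fails at k=5 before rhs at j=7)

none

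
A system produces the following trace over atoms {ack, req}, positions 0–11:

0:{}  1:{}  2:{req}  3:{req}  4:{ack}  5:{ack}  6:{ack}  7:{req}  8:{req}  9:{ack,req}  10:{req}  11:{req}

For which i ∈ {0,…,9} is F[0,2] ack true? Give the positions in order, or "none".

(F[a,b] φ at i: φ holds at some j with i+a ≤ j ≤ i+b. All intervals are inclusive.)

Evaluate at each i in [0,9]:
  i=0: ✗ (none in [0,2])
  i=1: ✗ (none in [1,3])
  i=2: ✓ (witness j=4)
  i=3: ✓ (witness j=4)
  i=4: ✓ (witness j=4)
  i=5: ✓ (witness j=5)
  i=6: ✓ (witness j=6)
  i=7: ✓ (witness j=9)
  i=8: ✓ (witness j=9)
  i=9: ✓ (witness j=9)

2, 3, 4, 5, 6, 7, 8, 9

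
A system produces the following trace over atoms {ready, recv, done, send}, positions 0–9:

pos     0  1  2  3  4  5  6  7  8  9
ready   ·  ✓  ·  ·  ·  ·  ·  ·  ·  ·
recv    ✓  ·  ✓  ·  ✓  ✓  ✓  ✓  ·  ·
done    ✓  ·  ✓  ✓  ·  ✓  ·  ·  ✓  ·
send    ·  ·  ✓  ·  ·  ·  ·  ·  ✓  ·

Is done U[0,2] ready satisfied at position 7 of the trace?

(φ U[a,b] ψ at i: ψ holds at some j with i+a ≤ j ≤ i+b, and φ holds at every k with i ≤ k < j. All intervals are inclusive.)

Need some j in [7,9] with ready, and done at every k in [7,j-1].
  j=7: ready false.
  j=8: ready false.
  j=9: ready false.
No j in the window works → until fails.

No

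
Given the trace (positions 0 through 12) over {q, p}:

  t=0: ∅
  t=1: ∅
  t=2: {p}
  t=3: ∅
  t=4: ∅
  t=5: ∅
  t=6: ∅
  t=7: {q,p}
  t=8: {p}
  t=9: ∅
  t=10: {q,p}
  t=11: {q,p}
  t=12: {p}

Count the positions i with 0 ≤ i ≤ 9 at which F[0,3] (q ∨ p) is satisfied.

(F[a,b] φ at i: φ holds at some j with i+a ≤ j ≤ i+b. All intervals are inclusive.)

9

Evaluate at each i in [0,9]:
  i=0: ✓ (witness j=2)
  i=1: ✓ (witness j=2)
  i=2: ✓ (witness j=2)
  i=3: ✗ (none in [3,6])
  i=4: ✓ (witness j=7)
  i=5: ✓ (witness j=7)
  i=6: ✓ (witness j=7)
  i=7: ✓ (witness j=7)
  i=8: ✓ (witness j=8)
  i=9: ✓ (witness j=10)
Positions where it holds: {0, 1, 2, 4, 5, 6, 7, 8, 9} → 9.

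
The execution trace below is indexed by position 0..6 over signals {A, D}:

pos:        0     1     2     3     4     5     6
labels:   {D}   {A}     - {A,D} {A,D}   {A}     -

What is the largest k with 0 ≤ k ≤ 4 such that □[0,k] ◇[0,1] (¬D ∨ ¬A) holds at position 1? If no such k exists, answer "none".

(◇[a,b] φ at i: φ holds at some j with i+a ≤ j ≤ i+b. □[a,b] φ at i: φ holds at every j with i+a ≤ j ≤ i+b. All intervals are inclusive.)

◇[0,1] (¬D ∨ ¬A) must hold from j=1 onward; find where it first fails.
  j=1: holds
  j=2: holds
  j=3: fails
Holds on [1,2], so largest k = 1.

1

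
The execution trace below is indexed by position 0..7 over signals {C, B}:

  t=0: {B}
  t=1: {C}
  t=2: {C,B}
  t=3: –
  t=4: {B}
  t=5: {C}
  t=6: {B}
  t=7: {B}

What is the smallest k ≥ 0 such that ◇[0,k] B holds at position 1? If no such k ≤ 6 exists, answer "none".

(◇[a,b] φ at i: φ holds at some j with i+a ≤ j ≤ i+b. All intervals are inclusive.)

Scan j = 1,2,… for B:
  j=1: fails
  j=2: holds
First hit at j=2, so smallest k = 2-1 = 1.

1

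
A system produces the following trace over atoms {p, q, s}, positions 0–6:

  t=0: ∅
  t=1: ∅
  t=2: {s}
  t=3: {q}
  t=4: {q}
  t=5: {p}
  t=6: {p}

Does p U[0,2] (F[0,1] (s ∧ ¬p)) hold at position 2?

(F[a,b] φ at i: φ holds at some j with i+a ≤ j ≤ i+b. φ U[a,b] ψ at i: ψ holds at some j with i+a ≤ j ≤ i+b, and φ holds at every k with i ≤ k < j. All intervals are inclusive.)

Yes

Need some j in [2,4] with F[0,1] (s ∧ ¬p), and p at every k in [2,j-1].
  j=2: F[0,1] (s ∧ ¬p) holds; no prefix to check → satisfied.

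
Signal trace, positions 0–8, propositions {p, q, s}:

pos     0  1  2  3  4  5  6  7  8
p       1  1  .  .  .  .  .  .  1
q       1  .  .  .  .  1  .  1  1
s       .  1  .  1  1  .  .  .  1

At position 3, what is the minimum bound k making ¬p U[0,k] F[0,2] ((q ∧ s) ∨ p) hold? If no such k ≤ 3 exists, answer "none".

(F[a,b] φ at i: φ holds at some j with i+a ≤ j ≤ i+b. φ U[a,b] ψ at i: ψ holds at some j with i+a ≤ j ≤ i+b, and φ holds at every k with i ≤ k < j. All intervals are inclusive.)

Need earliest j ≥ 3 with F[0,2] ((q ∧ s) ∨ p), and ¬p at every k in [3,j-1].
  j=3: rhs fails.
  j=4: rhs fails.
  j=5: rhs fails.
  j=6: rhs holds; lhs holds on [3,5]. k = 3.

3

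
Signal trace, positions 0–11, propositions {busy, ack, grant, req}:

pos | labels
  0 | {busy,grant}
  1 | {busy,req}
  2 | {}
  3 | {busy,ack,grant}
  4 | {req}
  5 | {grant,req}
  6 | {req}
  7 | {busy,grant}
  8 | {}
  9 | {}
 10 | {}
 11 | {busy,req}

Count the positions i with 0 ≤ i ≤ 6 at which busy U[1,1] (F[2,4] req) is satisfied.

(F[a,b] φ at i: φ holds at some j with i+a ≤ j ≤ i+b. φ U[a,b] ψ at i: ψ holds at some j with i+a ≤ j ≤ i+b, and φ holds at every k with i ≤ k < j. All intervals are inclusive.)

Evaluate at each i in [0,6]:
  i=0: ✓ (rhs at j=1; lhs holds on [0,0])
  i=1: ✓ (rhs at j=2; lhs holds on [1,1])
  i=2: ✗ (lhs fails at k=2 before rhs at j=3)
  i=3: ✓ (rhs at j=4; lhs holds on [3,3])
  i=4: ✗ (no rhs in [5,5])
  i=5: ✗ (no rhs in [6,6])
  i=6: ✗ (lhs fails at k=6 before rhs at j=7)
Positions where it holds: {0, 1, 3} → 3.

3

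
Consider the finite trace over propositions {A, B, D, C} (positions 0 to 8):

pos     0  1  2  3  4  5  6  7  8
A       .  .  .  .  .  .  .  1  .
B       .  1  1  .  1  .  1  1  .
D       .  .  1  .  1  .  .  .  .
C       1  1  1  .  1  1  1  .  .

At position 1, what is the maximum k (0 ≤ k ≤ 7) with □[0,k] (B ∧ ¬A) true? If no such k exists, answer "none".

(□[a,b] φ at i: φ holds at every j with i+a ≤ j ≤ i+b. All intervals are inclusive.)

1

(B ∧ ¬A) must hold from j=1 onward; find where it first fails.
  j=1: holds
  j=2: holds
  j=3: fails
Holds on [1,2], so largest k = 1.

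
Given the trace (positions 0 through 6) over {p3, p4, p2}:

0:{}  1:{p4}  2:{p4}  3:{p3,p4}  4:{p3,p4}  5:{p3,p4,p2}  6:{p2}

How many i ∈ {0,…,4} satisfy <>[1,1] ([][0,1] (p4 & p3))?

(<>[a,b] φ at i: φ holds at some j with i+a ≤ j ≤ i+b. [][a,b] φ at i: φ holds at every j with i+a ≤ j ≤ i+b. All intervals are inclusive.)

Evaluate at each i in [0,4]:
  i=0: ✗ (none in [1,1])
  i=1: ✗ (none in [2,2])
  i=2: ✓ (witness j=3)
  i=3: ✓ (witness j=4)
  i=4: ✗ (none in [5,5])
Positions where it holds: {2, 3} → 2.

2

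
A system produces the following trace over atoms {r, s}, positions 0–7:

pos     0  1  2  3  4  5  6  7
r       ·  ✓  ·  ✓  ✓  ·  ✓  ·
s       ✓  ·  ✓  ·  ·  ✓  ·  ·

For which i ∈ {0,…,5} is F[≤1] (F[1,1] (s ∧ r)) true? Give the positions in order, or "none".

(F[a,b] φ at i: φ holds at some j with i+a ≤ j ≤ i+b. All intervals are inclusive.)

Evaluate at each i in [0,5]:
  i=0: ✗ (none in [0,1])
  i=1: ✗ (none in [1,2])
  i=2: ✗ (none in [2,3])
  i=3: ✗ (none in [3,4])
  i=4: ✗ (none in [4,5])
  i=5: ✗ (none in [5,6])

none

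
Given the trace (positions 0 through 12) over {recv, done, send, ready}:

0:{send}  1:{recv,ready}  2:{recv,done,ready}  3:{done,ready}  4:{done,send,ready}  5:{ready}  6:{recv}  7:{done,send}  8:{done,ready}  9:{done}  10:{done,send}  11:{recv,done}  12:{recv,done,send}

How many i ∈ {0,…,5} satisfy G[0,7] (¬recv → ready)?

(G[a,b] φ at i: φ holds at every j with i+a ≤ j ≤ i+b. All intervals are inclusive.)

Evaluate at each i in [0,5]:
  i=0: ✗ (fails at j=0)
  i=1: ✗ (fails at j=7)
  i=2: ✗ (fails at j=7)
  i=3: ✗ (fails at j=7)
  i=4: ✗ (fails at j=7)
  i=5: ✗ (fails at j=7)
Positions where it holds: {} → 0.

0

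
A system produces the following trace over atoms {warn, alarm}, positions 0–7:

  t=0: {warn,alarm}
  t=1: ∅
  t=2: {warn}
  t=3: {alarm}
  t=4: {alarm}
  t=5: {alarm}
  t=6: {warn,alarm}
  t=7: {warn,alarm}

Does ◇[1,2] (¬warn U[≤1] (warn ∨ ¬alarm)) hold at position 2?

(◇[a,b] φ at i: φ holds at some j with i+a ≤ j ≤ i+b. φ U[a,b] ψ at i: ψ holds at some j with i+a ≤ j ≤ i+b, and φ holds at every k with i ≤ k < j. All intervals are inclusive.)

Check (¬warn U[≤1] (warn ∨ ¬alarm)) at each j in [3,4]:
  j=3: fails
  j=4: fails
No position in the window satisfies it → formula fails.

False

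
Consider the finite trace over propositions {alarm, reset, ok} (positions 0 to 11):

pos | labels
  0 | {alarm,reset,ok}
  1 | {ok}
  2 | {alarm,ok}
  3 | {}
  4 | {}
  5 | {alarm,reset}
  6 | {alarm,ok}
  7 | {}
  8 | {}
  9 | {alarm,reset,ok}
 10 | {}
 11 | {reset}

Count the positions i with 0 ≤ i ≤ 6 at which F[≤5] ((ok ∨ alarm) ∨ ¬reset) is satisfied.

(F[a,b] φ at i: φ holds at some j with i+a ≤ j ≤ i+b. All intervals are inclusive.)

7

Evaluate at each i in [0,6]:
  i=0: ✓ (witness j=0)
  i=1: ✓ (witness j=1)
  i=2: ✓ (witness j=2)
  i=3: ✓ (witness j=3)
  i=4: ✓ (witness j=4)
  i=5: ✓ (witness j=5)
  i=6: ✓ (witness j=6)
Positions where it holds: {0, 1, 2, 3, 4, 5, 6} → 7.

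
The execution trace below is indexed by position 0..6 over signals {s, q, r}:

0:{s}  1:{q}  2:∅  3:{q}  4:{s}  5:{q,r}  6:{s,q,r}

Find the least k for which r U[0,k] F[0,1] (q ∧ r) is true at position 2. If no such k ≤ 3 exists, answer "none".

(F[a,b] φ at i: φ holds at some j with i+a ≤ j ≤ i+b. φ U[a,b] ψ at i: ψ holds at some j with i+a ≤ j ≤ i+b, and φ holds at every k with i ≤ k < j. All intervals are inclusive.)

Need earliest j ≥ 2 with F[0,1] (q ∧ r), and r at every k in [2,j-1].
  j=2: rhs fails.
  j=3: rhs fails.
  j=4: rhs holds but lhs fails at k=2.
  j=5: rhs holds but lhs fails at k=2.
No witness within the range → none.

none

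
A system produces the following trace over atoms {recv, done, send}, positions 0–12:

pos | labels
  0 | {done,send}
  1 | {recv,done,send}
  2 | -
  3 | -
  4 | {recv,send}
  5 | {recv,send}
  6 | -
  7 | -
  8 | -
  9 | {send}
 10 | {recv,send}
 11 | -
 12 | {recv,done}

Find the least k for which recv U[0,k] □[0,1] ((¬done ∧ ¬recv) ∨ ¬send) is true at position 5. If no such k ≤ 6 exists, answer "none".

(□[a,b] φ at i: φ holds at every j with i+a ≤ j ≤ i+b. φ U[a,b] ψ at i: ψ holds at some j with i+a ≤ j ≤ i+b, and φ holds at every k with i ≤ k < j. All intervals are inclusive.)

1

Need earliest j ≥ 5 with □[0,1] ((¬done ∧ ¬recv) ∨ ¬send), and recv at every k in [5,j-1].
  j=5: rhs fails.
  j=6: rhs holds; lhs holds on [5,5]. k = 1.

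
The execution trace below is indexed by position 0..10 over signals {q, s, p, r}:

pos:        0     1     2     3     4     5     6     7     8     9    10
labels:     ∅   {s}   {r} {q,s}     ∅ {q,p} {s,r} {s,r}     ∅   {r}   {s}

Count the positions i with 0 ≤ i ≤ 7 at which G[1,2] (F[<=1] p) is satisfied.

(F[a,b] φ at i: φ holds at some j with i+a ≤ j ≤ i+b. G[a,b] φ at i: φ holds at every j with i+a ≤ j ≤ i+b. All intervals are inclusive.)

1

Evaluate at each i in [0,7]:
  i=0: ✗ (fails at j=1)
  i=1: ✗ (fails at j=2)
  i=2: ✗ (fails at j=3)
  i=3: ✓ (all of [4,5])
  i=4: ✗ (fails at j=6)
  i=5: ✗ (fails at j=6)
  i=6: ✗ (fails at j=7)
  i=7: ✗ (fails at j=8)
Positions where it holds: {3} → 1.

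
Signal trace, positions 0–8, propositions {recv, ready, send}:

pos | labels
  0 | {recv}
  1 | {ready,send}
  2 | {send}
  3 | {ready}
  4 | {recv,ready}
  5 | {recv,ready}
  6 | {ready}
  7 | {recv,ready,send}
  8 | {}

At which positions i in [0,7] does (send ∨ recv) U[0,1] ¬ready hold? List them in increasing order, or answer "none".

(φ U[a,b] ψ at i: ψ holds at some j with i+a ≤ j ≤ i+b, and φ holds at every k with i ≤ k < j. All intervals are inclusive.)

Evaluate at each i in [0,7]:
  i=0: ✓ (rhs at j=0)
  i=1: ✓ (rhs at j=2; lhs holds on [1,1])
  i=2: ✓ (rhs at j=2)
  i=3: ✗ (no rhs in [3,4])
  i=4: ✗ (no rhs in [4,5])
  i=5: ✗ (no rhs in [5,6])
  i=6: ✗ (no rhs in [6,7])
  i=7: ✓ (rhs at j=8; lhs holds on [7,7])

0, 1, 2, 7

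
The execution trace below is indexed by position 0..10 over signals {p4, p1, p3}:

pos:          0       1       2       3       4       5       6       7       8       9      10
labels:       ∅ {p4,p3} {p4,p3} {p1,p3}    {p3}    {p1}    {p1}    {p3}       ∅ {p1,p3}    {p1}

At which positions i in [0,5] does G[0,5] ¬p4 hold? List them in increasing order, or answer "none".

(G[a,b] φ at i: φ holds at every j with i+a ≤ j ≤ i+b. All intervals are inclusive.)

3, 4, 5

Evaluate at each i in [0,5]:
  i=0: ✗ (fails at j=1)
  i=1: ✗ (fails at j=1)
  i=2: ✗ (fails at j=2)
  i=3: ✓ (all of [3,8])
  i=4: ✓ (all of [4,9])
  i=5: ✓ (all of [5,10])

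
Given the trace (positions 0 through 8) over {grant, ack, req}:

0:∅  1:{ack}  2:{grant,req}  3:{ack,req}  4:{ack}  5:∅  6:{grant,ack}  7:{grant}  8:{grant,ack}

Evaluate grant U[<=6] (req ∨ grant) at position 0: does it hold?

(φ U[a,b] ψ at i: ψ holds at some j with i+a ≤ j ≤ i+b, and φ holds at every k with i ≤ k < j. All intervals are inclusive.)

Need some j in [0,6] with (req ∨ grant), and grant at every k in [0,j-1].
  j=0: (req ∨ grant) false.
  j=1: (req ∨ grant) false.
  j=2: (req ∨ grant) holds, but grant fails at k=0 → not this j.
  j=3: (req ∨ grant) holds, but grant fails at k=0 → not this j.
  j=4: (req ∨ grant) false.
  j=5: (req ∨ grant) false.
  j=6: (req ∨ grant) holds, but grant fails at k=0 → not this j.
No j in the window works → until fails.

No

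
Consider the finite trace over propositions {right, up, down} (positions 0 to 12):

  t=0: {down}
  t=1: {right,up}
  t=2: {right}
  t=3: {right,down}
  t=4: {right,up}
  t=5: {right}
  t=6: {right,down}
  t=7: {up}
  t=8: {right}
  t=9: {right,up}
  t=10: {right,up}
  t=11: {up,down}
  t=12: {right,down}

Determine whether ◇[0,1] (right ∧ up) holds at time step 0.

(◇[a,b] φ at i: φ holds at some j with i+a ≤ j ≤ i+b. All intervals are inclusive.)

Check (right ∧ up) at each j in [0,1]:
  j=0: false
  j=1: true
Found at j=1 → formula holds.

Holds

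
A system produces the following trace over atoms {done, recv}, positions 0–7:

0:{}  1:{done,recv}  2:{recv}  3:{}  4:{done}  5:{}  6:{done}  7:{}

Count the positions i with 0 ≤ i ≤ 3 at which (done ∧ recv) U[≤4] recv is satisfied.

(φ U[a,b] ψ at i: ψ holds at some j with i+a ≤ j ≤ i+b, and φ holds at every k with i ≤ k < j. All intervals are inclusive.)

Evaluate at each i in [0,3]:
  i=0: ✗ (lhs fails at k=0 before rhs at j=1)
  i=1: ✓ (rhs at j=1)
  i=2: ✓ (rhs at j=2)
  i=3: ✗ (no rhs in [3,7])
Positions where it holds: {1, 2} → 2.

2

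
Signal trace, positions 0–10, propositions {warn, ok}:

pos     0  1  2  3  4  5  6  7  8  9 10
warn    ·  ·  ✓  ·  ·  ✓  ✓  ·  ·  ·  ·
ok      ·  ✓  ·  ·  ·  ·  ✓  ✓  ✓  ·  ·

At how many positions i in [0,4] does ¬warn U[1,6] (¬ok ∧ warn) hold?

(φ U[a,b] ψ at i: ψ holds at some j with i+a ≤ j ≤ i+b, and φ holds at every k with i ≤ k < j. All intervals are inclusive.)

Evaluate at each i in [0,4]:
  i=0: ✓ (rhs at j=2; lhs holds on [0,1])
  i=1: ✓ (rhs at j=2; lhs holds on [1,1])
  i=2: ✗ (lhs fails at k=2 before rhs at j=5)
  i=3: ✓ (rhs at j=5; lhs holds on [3,4])
  i=4: ✓ (rhs at j=5; lhs holds on [4,4])
Positions where it holds: {0, 1, 3, 4} → 4.

4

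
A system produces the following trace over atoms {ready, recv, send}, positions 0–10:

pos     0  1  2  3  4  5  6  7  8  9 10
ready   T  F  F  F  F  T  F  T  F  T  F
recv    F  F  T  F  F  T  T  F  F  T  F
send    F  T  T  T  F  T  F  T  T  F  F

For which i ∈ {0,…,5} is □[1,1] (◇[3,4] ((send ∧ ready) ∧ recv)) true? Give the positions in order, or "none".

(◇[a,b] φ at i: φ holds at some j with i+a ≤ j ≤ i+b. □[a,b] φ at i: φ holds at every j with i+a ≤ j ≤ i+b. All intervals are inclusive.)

Evaluate at each i in [0,5]:
  i=0: ✓ (all of [1,1])
  i=1: ✓ (all of [2,2])
  i=2: ✗ (fails at j=3)
  i=3: ✗ (fails at j=4)
  i=4: ✗ (fails at j=5)
  i=5: ✗ (fails at j=6)

0, 1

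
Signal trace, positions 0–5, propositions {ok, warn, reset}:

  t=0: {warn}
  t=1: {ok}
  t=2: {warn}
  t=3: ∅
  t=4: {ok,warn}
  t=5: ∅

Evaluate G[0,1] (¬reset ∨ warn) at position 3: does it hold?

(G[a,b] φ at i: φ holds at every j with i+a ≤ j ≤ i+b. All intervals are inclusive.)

Yes

Check (¬reset ∨ warn) at every j in [3,4]:
  j=3: true
  j=4: true
All positions satisfy it → formula holds.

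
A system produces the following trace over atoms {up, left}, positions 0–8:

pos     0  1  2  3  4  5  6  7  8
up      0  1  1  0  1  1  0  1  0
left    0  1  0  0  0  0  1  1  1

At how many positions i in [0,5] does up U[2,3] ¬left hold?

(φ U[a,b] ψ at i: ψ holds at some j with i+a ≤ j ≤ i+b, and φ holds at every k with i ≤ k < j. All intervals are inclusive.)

1

Evaluate at each i in [0,5]:
  i=0: ✗ (lhs fails at k=0 before rhs at j=2)
  i=1: ✓ (rhs at j=3; lhs holds on [1,2])
  i=2: ✗ (lhs fails at k=3 before rhs at j=4)
  i=3: ✗ (lhs fails at k=3 before rhs at j=5)
  i=4: ✗ (no rhs in [6,7])
  i=5: ✗ (no rhs in [7,8])
Positions where it holds: {1} → 1.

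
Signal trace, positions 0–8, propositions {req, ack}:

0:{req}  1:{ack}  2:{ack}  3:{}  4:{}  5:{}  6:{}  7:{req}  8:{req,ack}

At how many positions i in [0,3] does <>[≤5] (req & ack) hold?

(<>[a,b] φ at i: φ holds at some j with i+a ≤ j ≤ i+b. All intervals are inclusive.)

1

Evaluate at each i in [0,3]:
  i=0: ✗ (none in [0,5])
  i=1: ✗ (none in [1,6])
  i=2: ✗ (none in [2,7])
  i=3: ✓ (witness j=8)
Positions where it holds: {3} → 1.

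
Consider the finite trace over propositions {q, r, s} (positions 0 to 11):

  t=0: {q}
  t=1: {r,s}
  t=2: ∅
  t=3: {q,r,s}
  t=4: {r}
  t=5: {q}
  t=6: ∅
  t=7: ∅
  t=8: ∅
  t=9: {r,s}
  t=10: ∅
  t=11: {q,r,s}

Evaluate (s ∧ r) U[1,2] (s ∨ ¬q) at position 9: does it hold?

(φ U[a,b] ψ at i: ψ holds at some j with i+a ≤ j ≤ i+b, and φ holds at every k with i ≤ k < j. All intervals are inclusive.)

Need some j in [10,11] with (s ∨ ¬q), and (s ∧ r) at every k in [9,j-1].
  j=10: (s ∨ ¬q) holds; (s ∧ r) holds at every k in [9,9] → satisfied.

Holds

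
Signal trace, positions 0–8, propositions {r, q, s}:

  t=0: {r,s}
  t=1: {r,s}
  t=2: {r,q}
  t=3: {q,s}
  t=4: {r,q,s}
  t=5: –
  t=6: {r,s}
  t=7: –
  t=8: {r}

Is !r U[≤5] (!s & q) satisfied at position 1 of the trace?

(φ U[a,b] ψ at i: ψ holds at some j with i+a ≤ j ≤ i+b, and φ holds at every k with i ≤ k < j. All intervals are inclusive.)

Need some j in [1,6] with (!s & q), and !r at every k in [1,j-1].
  j=1: (!s & q) false.
  j=2: (!s & q) holds, but !r fails at k=1 → not this j.
  j=3: (!s & q) false.
  j=4: (!s & q) false.
  j=5: (!s & q) false.
  j=6: (!s & q) false.
No j in the window works → until fails.

Does not hold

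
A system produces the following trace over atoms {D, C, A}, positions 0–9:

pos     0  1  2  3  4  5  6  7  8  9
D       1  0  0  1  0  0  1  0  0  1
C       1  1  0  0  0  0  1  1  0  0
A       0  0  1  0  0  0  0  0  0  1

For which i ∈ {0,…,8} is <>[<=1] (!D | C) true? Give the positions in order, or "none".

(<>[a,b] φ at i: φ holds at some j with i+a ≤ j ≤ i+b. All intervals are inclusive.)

Evaluate at each i in [0,8]:
  i=0: ✓ (witness j=0)
  i=1: ✓ (witness j=1)
  i=2: ✓ (witness j=2)
  i=3: ✓ (witness j=4)
  i=4: ✓ (witness j=4)
  i=5: ✓ (witness j=5)
  i=6: ✓ (witness j=6)
  i=7: ✓ (witness j=7)
  i=8: ✓ (witness j=8)

0, 1, 2, 3, 4, 5, 6, 7, 8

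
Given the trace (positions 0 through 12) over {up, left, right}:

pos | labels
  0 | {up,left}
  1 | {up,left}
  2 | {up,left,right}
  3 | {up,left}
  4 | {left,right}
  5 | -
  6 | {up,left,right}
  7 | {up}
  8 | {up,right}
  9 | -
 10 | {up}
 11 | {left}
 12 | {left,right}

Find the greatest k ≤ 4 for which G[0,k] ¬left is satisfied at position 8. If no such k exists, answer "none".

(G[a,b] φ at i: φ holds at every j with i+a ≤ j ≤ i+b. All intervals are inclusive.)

¬left must hold from j=8 onward; find where it first fails.
  j=8: holds
  j=9: holds
  j=10: holds
  j=11: fails
Holds on [8,10], so largest k = 2.

2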